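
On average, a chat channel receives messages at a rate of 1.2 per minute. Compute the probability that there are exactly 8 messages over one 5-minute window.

0.1033

Over the interval, μ = 1.2 × 5 = 6 (a 5-minute window = 5 minutes).
P(N = 8) = e^(−μ) μ^8/8! = e^(−6) · 6^8/40320 ≈ 0.1033.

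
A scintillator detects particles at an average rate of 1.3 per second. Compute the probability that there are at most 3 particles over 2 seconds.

0.7360

Over the interval, μ = 1.3 × 2 = 2.6 (2 seconds).
P(N ≤ 3) = Σ_{j=0}^{3} e^(−μ) μ^j/j! ≈ 0.7360.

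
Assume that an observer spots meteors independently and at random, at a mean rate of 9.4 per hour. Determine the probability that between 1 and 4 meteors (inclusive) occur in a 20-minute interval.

Over the interval, μ = 9.4 × 1/3 ≈ 3.13333 (a 20-minute interval = 1/3 hours).
P(1 ≤ N ≤ 4) = Σ_{j=1}^{4} e^(−3.13333) · 3.13333^j/j! ≈ 0.7488.

0.7488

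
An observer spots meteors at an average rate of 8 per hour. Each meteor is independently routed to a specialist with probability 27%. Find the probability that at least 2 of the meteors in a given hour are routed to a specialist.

Thinning: the meteors that are routed to a specialist themselves form a Poisson process with rate 0.27 × 8 = 2.16 per hour.
So μ = 2.16.
P(N ≥ 2) = 1 − P(N ≤ 1) ≈ 0.6356.

0.6356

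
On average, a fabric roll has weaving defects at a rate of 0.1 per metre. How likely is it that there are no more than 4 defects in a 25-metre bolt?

Over the interval, μ = 0.1 × 25 = 2.5 (a 25-metre bolt = 25 metres).
P(N ≤ 4) = Σ_{j=0}^{4} e^(−μ) μ^j/j! ≈ 0.8912.

0.8912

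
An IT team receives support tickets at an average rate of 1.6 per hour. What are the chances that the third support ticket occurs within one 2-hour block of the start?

0.6201

Over the interval, μ = 1.6 × 2 = 3.2 (a 2-hour block = 2 hours).
The third arrival falls in the interval iff at least 3 events occur there: P(S_3 ≤ t) = P(N ≥ 3) = 1 − P(N ≤ 2) ≈ 0.6201.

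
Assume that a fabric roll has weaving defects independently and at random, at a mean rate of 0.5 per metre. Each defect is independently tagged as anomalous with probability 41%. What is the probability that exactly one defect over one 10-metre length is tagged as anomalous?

Thinning: the defects that are tagged as anomalous themselves form a Poisson process with rate 0.41 × 0.5 = 0.205 per metre.
Over the interval, μ = 0.205 × 10 = 2.05 (a 10-metre length = 10 metres).
P(N = 1) = e^(−2.05) · 2.05^1/1! ≈ 0.2639.

0.2639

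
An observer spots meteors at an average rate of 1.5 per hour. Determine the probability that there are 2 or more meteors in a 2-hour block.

0.8009

Over the interval, μ = 1.5 × 2 = 3 (a 2-hour block = 2 hours).
P(N ≥ 2) = 1 − P(N ≤ 1) = 1 − Σ_{j=0}^{1} e^(−μ) μ^j/j! ≈ 0.8009.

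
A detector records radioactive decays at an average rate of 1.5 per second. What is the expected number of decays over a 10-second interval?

15

E[N] = λt = 1.5 × 10 = 15 (a 10-second interval = 10 seconds).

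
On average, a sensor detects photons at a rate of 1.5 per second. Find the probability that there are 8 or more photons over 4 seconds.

Over the interval, μ = 1.5 × 4 = 6 (4 seconds).
P(N ≥ 8) = 1 − P(N ≤ 7) = 1 − Σ_{j=0}^{7} e^(−μ) μ^j/j! ≈ 0.2560.

0.2560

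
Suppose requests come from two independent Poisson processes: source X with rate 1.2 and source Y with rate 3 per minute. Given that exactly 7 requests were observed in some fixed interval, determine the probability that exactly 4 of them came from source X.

Given the total, each event is independently from source X with probability p = λ_X/(λ_X+λ_Y) = 1.2/4.2 ≈ 0.2857.
So K ~ Binomial(7, 1.2/4.2): P(K = 4) = C(7,4) · (1.2/4.2)^4 · (3/4.2)^3 ≈ 0.0850.

0.0850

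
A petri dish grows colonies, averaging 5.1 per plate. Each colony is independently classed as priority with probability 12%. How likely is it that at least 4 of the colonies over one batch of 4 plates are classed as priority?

0.2314

Thinning: the colonies that are classed as priority themselves form a Poisson process with rate 0.12 × 5.1 = 0.612 per plate.
Over the interval, μ = 0.612 × 4 = 2.448 (a batch of 4 plates = 4 plates).
P(N ≥ 4) = 1 − P(N ≤ 3) ≈ 0.2314.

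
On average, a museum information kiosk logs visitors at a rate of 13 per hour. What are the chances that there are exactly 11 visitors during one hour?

With mean μ = 13 per hour,
P(N = 11) = e^(−μ) μ^11/11! = e^(−13) · 13^11/39916800 ≈ 0.1015.

0.1015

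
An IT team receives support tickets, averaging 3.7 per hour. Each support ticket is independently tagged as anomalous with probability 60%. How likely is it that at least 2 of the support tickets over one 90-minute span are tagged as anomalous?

0.8450

Thinning: the support tickets that are tagged as anomalous themselves form a Poisson process with rate 0.6 × 3.7 = 2.22 per hour.
Over the interval, μ = 2.22 × 1.5 = 3.33 (a 90-minute span = 1.5 hours).
P(N ≥ 2) = 1 − P(N ≤ 1) ≈ 0.8450.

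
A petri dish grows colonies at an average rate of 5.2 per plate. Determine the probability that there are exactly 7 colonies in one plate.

With mean μ = 5.2 per plate,
P(N = 7) = e^(−μ) μ^7/7! = e^(−5.2) · 5.2^7/5040 ≈ 0.1125.

0.1125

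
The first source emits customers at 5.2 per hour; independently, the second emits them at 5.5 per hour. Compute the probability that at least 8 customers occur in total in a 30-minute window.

Independent Poisson processes superpose: combined rate λ = 5.2 + 5.5 = 10.7 per hour.
Over the interval, μ = 10.7 × 0.5 = 5.35 (a 30-minute window = 0.5 hours).
P(N ≥ 8) = 1 − P(N ≤ 7) ≈ 0.1724.

0.1724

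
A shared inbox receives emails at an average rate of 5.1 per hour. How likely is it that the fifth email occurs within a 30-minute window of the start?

0.1156

Over the interval, μ = 5.1 × 0.5 = 2.55 (a 30-minute window = 0.5 hours).
The fifth arrival falls in the interval iff at least 5 events occur there: P(S_5 ≤ t) = P(N ≥ 5) = 1 − P(N ≤ 4) ≈ 0.1156.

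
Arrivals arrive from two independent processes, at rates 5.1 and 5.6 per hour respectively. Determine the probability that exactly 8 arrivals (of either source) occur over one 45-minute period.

Independent Poisson processes superpose: combined rate λ = 5.1 + 5.6 = 10.7 per hour.
Over the interval, μ = 10.7 × 0.75 = 8.025 (a 45-minute period = 0.75 hours).
P(N = 8) = e^(−8.025) · 8.025^8/8! ≈ 0.1396.

0.1396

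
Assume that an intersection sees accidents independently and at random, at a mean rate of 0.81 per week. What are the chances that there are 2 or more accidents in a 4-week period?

Over the interval, μ = 0.81 × 4 = 3.24 (a 4-week period = 4 weeks).
P(N ≥ 2) = 1 − P(N ≤ 1) = 1 − Σ_{j=0}^{1} e^(−μ) μ^j/j! ≈ 0.8339.

0.8339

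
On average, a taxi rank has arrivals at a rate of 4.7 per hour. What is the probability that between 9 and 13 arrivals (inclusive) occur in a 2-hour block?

Over the interval, μ = 4.7 × 2 = 9.4 (a 2-hour block = 2 hours).
P(9 ≤ N ≤ 13) = Σ_{j=9}^{13} e^(−9.4) · 9.4^j/j! ≈ 0.5000.

0.5000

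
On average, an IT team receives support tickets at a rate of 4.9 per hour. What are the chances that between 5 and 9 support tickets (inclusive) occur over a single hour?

With mean μ = 4.9 per hour,
P(5 ≤ N ≤ 9) = Σ_{j=5}^{9} e^(−4.9) · 4.9^j/j! ≈ 0.5134.

0.5134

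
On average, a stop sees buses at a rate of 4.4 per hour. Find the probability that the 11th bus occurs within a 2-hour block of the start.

0.2706

Over the interval, μ = 4.4 × 2 = 8.8 (a 2-hour block = 2 hours).
The 11th arrival falls in the interval iff at least 11 events occur there: P(S_11 ≤ t) = P(N ≥ 11) = 1 − P(N ≤ 10) ≈ 0.2706.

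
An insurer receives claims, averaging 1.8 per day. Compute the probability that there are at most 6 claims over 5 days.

0.2068

Over the interval, μ = 1.8 × 5 = 9 (5 days).
P(N ≤ 6) = Σ_{j=0}^{6} e^(−μ) μ^j/j! ≈ 0.2068.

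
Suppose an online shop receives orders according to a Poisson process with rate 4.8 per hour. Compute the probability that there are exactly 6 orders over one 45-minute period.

0.0826

Over the interval, μ = 4.8 × 0.75 = 3.6 (a 45-minute period = 0.75 hours).
P(N = 6) = e^(−μ) μ^6/6! = e^(−3.6) · 3.6^6/720 ≈ 0.0826.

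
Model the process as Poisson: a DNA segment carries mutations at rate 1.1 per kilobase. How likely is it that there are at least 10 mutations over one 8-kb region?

0.3863

Over the interval, μ = 1.1 × 8 = 8.8 (an 8-kb region = 8 kilobases).
P(N ≥ 10) = 1 − P(N ≤ 9) = 1 − Σ_{j=0}^{9} e^(−μ) μ^j/j! ≈ 0.3863.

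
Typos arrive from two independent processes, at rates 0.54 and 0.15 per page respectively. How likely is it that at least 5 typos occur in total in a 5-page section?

0.2651

Independent Poisson processes superpose: combined rate λ = 0.54 + 0.15 = 0.69 per page.
Over the interval, μ = 0.69 × 5 = 3.45 (a 5-page section = 5 pages).
P(N ≥ 5) = 1 − P(N ≤ 4) ≈ 0.2651.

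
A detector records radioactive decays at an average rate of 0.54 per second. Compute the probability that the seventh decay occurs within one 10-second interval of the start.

Over the interval, μ = 0.54 × 10 = 5.4 (a 10-second interval = 10 seconds).
The seventh arrival falls in the interval iff at least 7 events occur there: P(S_7 ≤ t) = P(N ≥ 7) = 1 − P(N ≤ 6) ≈ 0.2983.

0.2983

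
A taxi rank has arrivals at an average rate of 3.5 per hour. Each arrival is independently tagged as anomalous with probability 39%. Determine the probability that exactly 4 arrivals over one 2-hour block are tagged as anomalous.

Thinning: the arrivals that are tagged as anomalous themselves form a Poisson process with rate 0.39 × 3.5 = 1.365 per hour.
Over the interval, μ = 1.365 × 2 = 2.73 (a 2-hour block = 2 hours).
P(N = 4) = e^(−2.73) · 2.73^4/4! ≈ 0.1509.

0.1509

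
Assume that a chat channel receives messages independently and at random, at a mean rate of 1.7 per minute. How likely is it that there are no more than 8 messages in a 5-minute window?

0.5231

Over the interval, μ = 1.7 × 5 = 8.5 (a 5-minute window = 5 minutes).
P(N ≤ 8) = Σ_{j=0}^{8} e^(−μ) μ^j/j! ≈ 0.5231.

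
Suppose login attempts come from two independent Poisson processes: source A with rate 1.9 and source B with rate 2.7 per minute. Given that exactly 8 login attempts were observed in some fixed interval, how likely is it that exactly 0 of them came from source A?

Given the total, each event is independently from source A with probability p = λ_A/(λ_A+λ_B) = 1.9/4.6 ≈ 0.4130.
So K ~ Binomial(8, 1.9/4.6): P(K = 0) = C(8,0) · (1.9/4.6)^0 · (2.7/4.6)^8 ≈ 0.0141.

0.0141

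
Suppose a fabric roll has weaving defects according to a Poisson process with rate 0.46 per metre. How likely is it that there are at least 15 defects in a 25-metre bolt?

0.1847

Over the interval, μ = 0.46 × 25 = 11.5 (a 25-metre bolt = 25 metres).
P(N ≥ 15) = 1 − P(N ≤ 14) = 1 − Σ_{j=0}^{14} e^(−μ) μ^j/j! ≈ 0.1847.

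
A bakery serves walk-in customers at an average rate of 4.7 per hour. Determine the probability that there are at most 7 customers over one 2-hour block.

0.2792

Over the interval, μ = 4.7 × 2 = 9.4 (a 2-hour block = 2 hours).
P(N ≤ 7) = Σ_{j=0}^{7} e^(−μ) μ^j/j! ≈ 0.2792.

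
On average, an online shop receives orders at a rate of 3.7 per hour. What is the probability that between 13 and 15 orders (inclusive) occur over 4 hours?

0.3041

Over the interval, μ = 3.7 × 4 = 14.8 (4 hours).
P(13 ≤ N ≤ 15) = Σ_{j=13}^{15} e^(−14.8) · 14.8^j/j! ≈ 0.3041.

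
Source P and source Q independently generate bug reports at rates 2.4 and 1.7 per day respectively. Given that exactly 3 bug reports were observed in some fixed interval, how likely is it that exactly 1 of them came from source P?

0.3019

Given the total, each event is independently from source P with probability p = λ_P/(λ_P+λ_Q) = 2.4/4.1 ≈ 0.5854.
So K ~ Binomial(3, 2.4/4.1): P(K = 1) = C(3,1) · (2.4/4.1)^1 · (1.7/4.1)^2 ≈ 0.3019.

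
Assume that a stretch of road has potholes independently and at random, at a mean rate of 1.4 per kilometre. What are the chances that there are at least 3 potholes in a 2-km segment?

Over the interval, μ = 1.4 × 2 = 2.8 (a 2-km segment = 2 kilometres).
P(N ≥ 3) = 1 − P(N ≤ 2) = 1 − Σ_{j=0}^{2} e^(−μ) μ^j/j! ≈ 0.5305.

0.5305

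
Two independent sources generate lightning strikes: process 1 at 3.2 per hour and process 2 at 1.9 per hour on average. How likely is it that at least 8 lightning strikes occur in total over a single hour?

Independent Poisson processes superpose: combined rate λ = 3.2 + 1.9 = 5.1 per hour.
So μ = 5.1.
P(N ≥ 8) = 1 − P(N ≤ 7) ≈ 0.1440.

0.1440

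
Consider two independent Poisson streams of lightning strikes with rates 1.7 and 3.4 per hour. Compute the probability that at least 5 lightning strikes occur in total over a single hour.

Independent Poisson processes superpose: combined rate λ = 1.7 + 3.4 = 5.1 per hour.
So μ = 5.1.
P(N ≥ 5) = 1 − P(N ≤ 4) ≈ 0.5769.

0.5769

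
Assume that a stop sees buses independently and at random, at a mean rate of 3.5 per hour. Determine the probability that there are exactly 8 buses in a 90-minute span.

0.0751

Over the interval, μ = 3.5 × 1.5 = 5.25 (a 90-minute span = 1.5 hours).
P(N = 8) = e^(−μ) μ^8/8! = e^(−5.25) · 5.25^8/40320 ≈ 0.0751.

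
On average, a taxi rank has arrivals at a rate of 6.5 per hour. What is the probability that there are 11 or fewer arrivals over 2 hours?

Over the interval, μ = 6.5 × 2 = 13 (2 hours).
P(N ≤ 11) = Σ_{j=0}^{11} e^(−μ) μ^j/j! ≈ 0.3532.

0.3532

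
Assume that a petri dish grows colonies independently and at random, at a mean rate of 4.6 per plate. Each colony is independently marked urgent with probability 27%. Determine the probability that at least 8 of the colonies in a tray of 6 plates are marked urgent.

Thinning: the colonies that are marked urgent themselves form a Poisson process with rate 0.27 × 4.6 = 1.242 per plate.
Over the interval, μ = 1.242 × 6 = 7.452 (a tray of 6 plates = 6 plates).
P(N ≥ 8) = 1 − P(N ≤ 7) ≈ 0.4683.

0.4683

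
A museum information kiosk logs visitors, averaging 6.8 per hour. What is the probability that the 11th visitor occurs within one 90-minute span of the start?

Over the interval, μ = 6.8 × 1.5 = 10.2 (a 90-minute span = 1.5 hours).
The 11th arrival falls in the interval iff at least 11 events occur there: P(S_11 ≤ t) = P(N ≥ 11) = 1 − P(N ≤ 10) ≈ 0.4420.

0.4420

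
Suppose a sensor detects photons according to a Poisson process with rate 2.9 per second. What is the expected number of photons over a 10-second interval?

29

E[N] = λt = 2.9 × 10 = 29 (a 10-second interval = 10 seconds).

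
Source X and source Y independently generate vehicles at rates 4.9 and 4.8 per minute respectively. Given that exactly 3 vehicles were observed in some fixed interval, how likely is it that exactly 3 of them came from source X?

Given the total, each event is independently from source X with probability p = λ_X/(λ_X+λ_Y) = 4.9/9.7 ≈ 0.5052.
So K ~ Binomial(3, 4.9/9.7): P(K = 3) = C(3,3) · (4.9/9.7)^3 · (4.8/9.7)^0 ≈ 0.1289.

0.1289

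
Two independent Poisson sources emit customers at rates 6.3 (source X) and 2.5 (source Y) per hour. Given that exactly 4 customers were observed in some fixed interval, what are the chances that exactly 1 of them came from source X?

0.0657

Given the total, each event is independently from source X with probability p = λ_X/(λ_X+λ_Y) = 6.3/8.8 ≈ 0.7159.
So K ~ Binomial(4, 6.3/8.8): P(K = 1) = C(4,1) · (6.3/8.8)^1 · (2.5/8.8)^3 ≈ 0.0657.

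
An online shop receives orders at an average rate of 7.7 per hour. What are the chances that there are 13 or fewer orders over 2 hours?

0.3260

Over the interval, μ = 7.7 × 2 = 15.4 (2 hours).
P(N ≤ 13) = Σ_{j=0}^{13} e^(−μ) μ^j/j! ≈ 0.3260.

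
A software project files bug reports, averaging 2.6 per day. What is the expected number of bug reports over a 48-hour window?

5.2

E[N] = λt = 2.6 × 2 = 5.2 (a 48-hour window = 2 days).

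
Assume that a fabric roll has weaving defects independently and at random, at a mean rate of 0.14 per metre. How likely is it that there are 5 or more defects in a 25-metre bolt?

Over the interval, μ = 0.14 × 25 = 3.5 (a 25-metre bolt = 25 metres).
P(N ≥ 5) = 1 − P(N ≤ 4) = 1 − Σ_{j=0}^{4} e^(−μ) μ^j/j! ≈ 0.2746.

0.2746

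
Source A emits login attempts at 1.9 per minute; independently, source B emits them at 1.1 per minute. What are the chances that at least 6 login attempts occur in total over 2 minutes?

Independent Poisson processes superpose: combined rate λ = 1.9 + 1.1 = 3 per minute.
Over the interval, μ = 3 × 2 = 6 (2 minutes).
P(N ≥ 6) = 1 − P(N ≤ 5) ≈ 0.5543.

0.5543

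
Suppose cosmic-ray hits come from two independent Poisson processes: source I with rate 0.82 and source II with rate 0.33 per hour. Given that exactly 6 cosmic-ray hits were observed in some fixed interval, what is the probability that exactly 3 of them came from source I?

0.1713

Given the total, each event is independently from source I with probability p = λ_I/(λ_I+λ_II) = 0.82/1.15 ≈ 0.7130.
So K ~ Binomial(6, 0.82/1.15): P(K = 3) = C(6,3) · (0.82/1.15)^3 · (0.33/1.15)^3 ≈ 0.1713.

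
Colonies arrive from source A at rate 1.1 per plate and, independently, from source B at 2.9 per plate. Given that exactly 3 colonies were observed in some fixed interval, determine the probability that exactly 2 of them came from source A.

Given the total, each event is independently from source A with probability p = λ_A/(λ_A+λ_B) = 1.1/4 = 0.2750.
So K ~ Binomial(3, 1.1/4): P(K = 2) = C(3,2) · (1.1/4)^2 · (2.9/4)^1 ≈ 0.1645.

0.1645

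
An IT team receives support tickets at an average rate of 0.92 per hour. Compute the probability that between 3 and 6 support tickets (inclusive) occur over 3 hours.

Over the interval, μ = 0.92 × 3 = 2.76 (3 hours).
P(3 ≤ N ≤ 6) = Σ_{j=3}^{6} e^(−2.76) · 2.76^j/j! ≈ 0.4981.

0.4981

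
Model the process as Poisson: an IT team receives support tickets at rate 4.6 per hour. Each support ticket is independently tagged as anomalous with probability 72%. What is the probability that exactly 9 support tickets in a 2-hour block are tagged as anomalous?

0.0899

Thinning: the support tickets that are tagged as anomalous themselves form a Poisson process with rate 0.72 × 4.6 = 3.312 per hour.
Over the interval, μ = 3.312 × 2 = 6.624 (a 2-hour block = 2 hours).
P(N = 9) = e^(−6.624) · 6.624^9/9! ≈ 0.0899.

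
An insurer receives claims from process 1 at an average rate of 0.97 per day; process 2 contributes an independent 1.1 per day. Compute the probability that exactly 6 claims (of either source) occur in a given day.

0.0138

Independent Poisson processes superpose: combined rate λ = 0.97 + 1.1 = 2.07 per day.
So μ = 2.07.
P(N = 6) = e^(−2.07) · 2.07^6/6! ≈ 0.0138.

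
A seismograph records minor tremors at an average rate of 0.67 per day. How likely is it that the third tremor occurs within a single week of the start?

0.8467

Over the interval, μ = 0.67 × 7 = 4.69 (a week = 7 days).
The third arrival falls in the interval iff at least 3 events occur there: P(S_3 ≤ t) = P(N ≥ 3) = 1 − P(N ≤ 2) ≈ 0.8467.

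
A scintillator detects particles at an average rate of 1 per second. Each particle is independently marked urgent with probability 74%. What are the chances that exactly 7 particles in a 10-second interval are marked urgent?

Thinning: the particles that are marked urgent themselves form a Poisson process with rate 0.74 × 1 = 0.74 per second.
Over the interval, μ = 0.74 × 10 = 7.4 (a 10-second interval = 10 seconds).
P(N = 7) = e^(−7.4) · 7.4^7/7! ≈ 0.1474.

0.1474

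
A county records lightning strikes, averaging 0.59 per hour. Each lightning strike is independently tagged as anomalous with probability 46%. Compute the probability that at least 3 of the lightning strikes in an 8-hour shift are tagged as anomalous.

Thinning: the lightning strikes that are tagged as anomalous themselves form a Poisson process with rate 0.46 × 0.59 = 0.2714 per hour.
Over the interval, μ = 0.2714 × 8 = 2.1712 (an 8-hour shift = 8 hours).
P(N ≥ 3) = 1 − P(N ≤ 2) ≈ 0.3696.

0.3696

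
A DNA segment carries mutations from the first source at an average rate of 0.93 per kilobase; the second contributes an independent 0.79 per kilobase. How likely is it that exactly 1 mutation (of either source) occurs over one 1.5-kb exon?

Independent Poisson processes superpose: combined rate λ = 0.93 + 0.79 = 1.72 per kilobase.
Over the interval, μ = 1.72 × 1.5 = 2.58 (a 1.5-kb exon = 1.5 kilobases).
P(N = 1) = e^(−2.58) · 2.58^1/1! ≈ 0.1955.

0.1955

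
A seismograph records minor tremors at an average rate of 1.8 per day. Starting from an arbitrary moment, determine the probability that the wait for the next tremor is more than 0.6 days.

The wait for the next event is exponential with rate λ = 1.8 per day.
P(T > 0.6) = e^(−λt) = e^(−1.8 × 0.6) = e^(−1.08) ≈ 0.3396.

0.3396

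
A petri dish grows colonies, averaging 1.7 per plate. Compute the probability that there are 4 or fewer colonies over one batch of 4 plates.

Over the interval, μ = 1.7 × 4 = 6.8 (a batch of 4 plates = 4 plates).
P(N ≤ 4) = Σ_{j=0}^{4} e^(−μ) μ^j/j! ≈ 0.1920.

0.1920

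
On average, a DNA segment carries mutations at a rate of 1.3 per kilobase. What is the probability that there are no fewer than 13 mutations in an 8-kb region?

Over the interval, μ = 1.3 × 8 = 10.4 (an 8-kb region = 8 kilobases).
P(N ≥ 13) = 1 − P(N ≤ 12) = 1 − Σ_{j=0}^{12} e^(−μ) μ^j/j! ≈ 0.2478.

0.2478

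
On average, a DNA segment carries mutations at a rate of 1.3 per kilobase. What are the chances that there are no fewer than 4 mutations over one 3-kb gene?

0.5468

Over the interval, μ = 1.3 × 3 = 3.9 (a 3-kb gene = 3 kilobases).
P(N ≥ 4) = 1 − P(N ≤ 3) = 1 − Σ_{j=0}^{3} e^(−μ) μ^j/j! ≈ 0.5468.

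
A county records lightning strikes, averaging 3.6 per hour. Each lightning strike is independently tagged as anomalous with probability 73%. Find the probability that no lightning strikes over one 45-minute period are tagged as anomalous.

Thinning: the lightning strikes that are tagged as anomalous themselves form a Poisson process with rate 0.73 × 3.6 = 2.628 per hour.
Over the interval, μ = 2.628 × 0.75 = 1.971 (a 45-minute period = 0.75 hours).
P(N = 0) = e^(−1.971) · 1.971^0/0! ≈ 0.1393.

0.1393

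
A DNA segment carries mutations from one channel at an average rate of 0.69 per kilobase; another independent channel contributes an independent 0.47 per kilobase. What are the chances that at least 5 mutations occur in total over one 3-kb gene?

0.2708

Independent Poisson processes superpose: combined rate λ = 0.69 + 0.47 = 1.16 per kilobase.
Over the interval, μ = 1.16 × 3 = 3.48 (a 3-kb gene = 3 kilobases).
P(N ≥ 5) = 1 − P(N ≤ 4) ≈ 0.2708.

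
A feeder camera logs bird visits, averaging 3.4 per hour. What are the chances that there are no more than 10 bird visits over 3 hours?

0.5580

Over the interval, μ = 3.4 × 3 = 10.2 (3 hours).
P(N ≤ 10) = Σ_{j=0}^{10} e^(−μ) μ^j/j! ≈ 0.5580.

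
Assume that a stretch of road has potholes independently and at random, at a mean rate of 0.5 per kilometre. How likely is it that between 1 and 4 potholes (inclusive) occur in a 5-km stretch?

Over the interval, μ = 0.5 × 5 = 2.5 (a 5-km stretch = 5 kilometres).
P(1 ≤ N ≤ 4) = Σ_{j=1}^{4} e^(−2.5) · 2.5^j/j! ≈ 0.8091.

0.8091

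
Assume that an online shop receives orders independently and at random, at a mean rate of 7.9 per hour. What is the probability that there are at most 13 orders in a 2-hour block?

Over the interval, μ = 7.9 × 2 = 15.8 (a 2-hour block = 2 hours).
P(N ≤ 13) = Σ_{j=0}^{13} e^(−μ) μ^j/j! ≈ 0.2911.

0.2911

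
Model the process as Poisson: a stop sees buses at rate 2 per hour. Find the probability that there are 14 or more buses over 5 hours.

Over the interval, μ = 2 × 5 = 10 (5 hours).
P(N ≥ 14) = 1 − P(N ≤ 13) = 1 − Σ_{j=0}^{13} e^(−μ) μ^j/j! ≈ 0.1355.

0.1355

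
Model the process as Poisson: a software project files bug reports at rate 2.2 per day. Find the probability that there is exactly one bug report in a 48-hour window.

0.0540

Over the interval, μ = 2.2 × 2 = 4.4 (a 48-hour window = 2 days).
P(N = 1) = e^(−μ) μ^1/1! = e^(−4.4) · 4.4^1/1 ≈ 0.0540.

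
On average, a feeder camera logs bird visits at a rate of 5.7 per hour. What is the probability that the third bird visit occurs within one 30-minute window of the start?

Over the interval, μ = 5.7 × 0.5 = 2.85 (a 30-minute window = 0.5 hours).
The third arrival falls in the interval iff at least 3 events occur there: P(S_3 ≤ t) = P(N ≥ 3) = 1 − P(N ≤ 2) ≈ 0.5424.

0.5424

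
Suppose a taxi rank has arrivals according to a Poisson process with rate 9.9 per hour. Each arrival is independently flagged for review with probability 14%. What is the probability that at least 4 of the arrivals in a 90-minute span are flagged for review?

Thinning: the arrivals that are flagged for review themselves form a Poisson process with rate 0.14 × 9.9 = 1.386 per hour.
Over the interval, μ = 1.386 × 1.5 = 2.079 (a 90-minute span = 1.5 hours).
P(N ≥ 4) = 1 − P(N ≤ 3) ≈ 0.1574.

0.1574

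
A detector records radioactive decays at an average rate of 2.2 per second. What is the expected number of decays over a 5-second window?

E[N] = λt = 2.2 × 5 = 11 (a 5-second window = 5 seconds).

11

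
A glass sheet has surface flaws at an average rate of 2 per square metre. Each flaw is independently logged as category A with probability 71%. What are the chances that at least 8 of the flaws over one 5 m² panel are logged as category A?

0.4162

Thinning: the flaws that are logged as category A themselves form a Poisson process with rate 0.71 × 2 = 1.42 per square metre.
Over the interval, μ = 1.42 × 5 = 7.1 (a 5 m² panel = 5 square metres).
P(N ≥ 8) = 1 − P(N ≤ 7) ≈ 0.4162.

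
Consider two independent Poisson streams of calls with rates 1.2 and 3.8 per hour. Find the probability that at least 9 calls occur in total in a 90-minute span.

0.3380

Independent Poisson processes superpose: combined rate λ = 1.2 + 3.8 = 5 per hour.
Over the interval, μ = 5 × 1.5 = 7.5 (a 90-minute span = 1.5 hours).
P(N ≥ 9) = 1 − P(N ≤ 8) ≈ 0.3380.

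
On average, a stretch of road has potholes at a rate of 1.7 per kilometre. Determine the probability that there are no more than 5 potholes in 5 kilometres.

Over the interval, μ = 1.7 × 5 = 8.5 (5 kilometres).
P(N ≤ 5) = Σ_{j=0}^{5} e^(−μ) μ^j/j! ≈ 0.1496.

0.1496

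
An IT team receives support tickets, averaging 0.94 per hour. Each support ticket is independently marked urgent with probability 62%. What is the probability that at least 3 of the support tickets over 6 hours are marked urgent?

0.6786

Thinning: the support tickets that are marked urgent themselves form a Poisson process with rate 0.62 × 0.94 = 0.5828 per hour.
Over the interval, μ = 0.5828 × 6 = 3.4968 (6 hours).
P(N ≥ 3) = 1 − P(N ≤ 2) ≈ 0.6786.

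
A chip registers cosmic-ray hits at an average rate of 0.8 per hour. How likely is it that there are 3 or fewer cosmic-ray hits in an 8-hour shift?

Over the interval, μ = 0.8 × 8 = 6.4 (an 8-hour shift = 8 hours).
P(N ≤ 3) = Σ_{j=0}^{3} e^(−μ) μ^j/j! ≈ 0.1189.

0.1189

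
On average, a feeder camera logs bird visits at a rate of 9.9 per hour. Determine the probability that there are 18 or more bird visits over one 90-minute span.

0.2386

Over the interval, μ = 9.9 × 1.5 = 14.85 (a 90-minute span = 1.5 hours).
P(N ≥ 18) = 1 − P(N ≤ 17) = 1 − Σ_{j=0}^{17} e^(−μ) μ^j/j! ≈ 0.2386.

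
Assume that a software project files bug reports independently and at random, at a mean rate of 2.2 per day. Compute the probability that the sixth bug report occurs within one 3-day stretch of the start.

0.6453

Over the interval, μ = 2.2 × 3 = 6.6 (a 3-day stretch = 3 days).
The sixth arrival falls in the interval iff at least 6 events occur there: P(S_6 ≤ t) = P(N ≥ 6) = 1 − P(N ≤ 5) ≈ 0.6453.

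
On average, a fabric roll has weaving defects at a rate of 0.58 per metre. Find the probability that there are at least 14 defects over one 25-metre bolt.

0.5875

Over the interval, μ = 0.58 × 25 = 14.5 (a 25-metre bolt = 25 metres).
P(N ≥ 14) = 1 − P(N ≤ 13) = 1 − Σ_{j=0}^{13} e^(−μ) μ^j/j! ≈ 0.5875.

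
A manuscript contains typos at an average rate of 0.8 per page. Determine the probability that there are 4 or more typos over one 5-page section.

Over the interval, μ = 0.8 × 5 = 4 (a 5-page section = 5 pages).
P(N ≥ 4) = 1 − P(N ≤ 3) = 1 − Σ_{j=0}^{3} e^(−μ) μ^j/j! ≈ 0.5665.

0.5665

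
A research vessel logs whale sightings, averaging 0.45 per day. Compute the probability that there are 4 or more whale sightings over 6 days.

0.2859

Over the interval, μ = 0.45 × 6 = 2.7 (6 days).
P(N ≥ 4) = 1 − P(N ≤ 3) = 1 − Σ_{j=0}^{3} e^(−μ) μ^j/j! ≈ 0.2859.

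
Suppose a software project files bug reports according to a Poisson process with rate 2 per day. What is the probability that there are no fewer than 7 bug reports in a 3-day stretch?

0.3937

Over the interval, μ = 2 × 3 = 6 (a 3-day stretch = 3 days).
P(N ≥ 7) = 1 − P(N ≤ 6) = 1 − Σ_{j=0}^{6} e^(−μ) μ^j/j! ≈ 0.3937.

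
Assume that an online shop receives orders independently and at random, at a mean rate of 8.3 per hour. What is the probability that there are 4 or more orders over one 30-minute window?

Over the interval, μ = 8.3 × 0.5 = 4.15 (a 30-minute window = 0.5 hours).
P(N ≥ 4) = 1 − P(N ≤ 3) = 1 − Σ_{j=0}^{3} e^(−μ) μ^j/j! ≈ 0.5953.

0.5953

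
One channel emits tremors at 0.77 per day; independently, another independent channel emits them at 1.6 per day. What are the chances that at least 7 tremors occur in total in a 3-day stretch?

Independent Poisson processes superpose: combined rate λ = 0.77 + 1.6 = 2.37 per day.
Over the interval, μ = 2.37 × 3 = 7.11 (a 3-day stretch = 3 days).
P(N ≥ 7) = 1 − P(N ≤ 6) ≈ 0.5665.

0.5665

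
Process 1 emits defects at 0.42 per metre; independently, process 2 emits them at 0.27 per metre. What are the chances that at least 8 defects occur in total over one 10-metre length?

Independent Poisson processes superpose: combined rate λ = 0.42 + 0.27 = 0.69 per metre.
Over the interval, μ = 0.69 × 10 = 6.9 (a 10-metre length = 10 metres).
P(N ≥ 8) = 1 − P(N ≤ 7) ≈ 0.3864.

0.3864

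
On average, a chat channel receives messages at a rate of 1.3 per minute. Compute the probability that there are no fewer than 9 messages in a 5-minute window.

Over the interval, μ = 1.3 × 5 = 6.5 (a 5-minute window = 5 minutes).
P(N ≥ 9) = 1 − P(N ≤ 8) = 1 − Σ_{j=0}^{8} e^(−μ) μ^j/j! ≈ 0.2084.

0.2084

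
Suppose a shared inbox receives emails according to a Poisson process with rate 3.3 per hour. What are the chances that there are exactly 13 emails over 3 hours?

0.0707

Over the interval, μ = 3.3 × 3 = 9.9 (3 hours).
P(N = 13) = e^(−μ) μ^13/13! = e^(−9.9) · 9.9^13/6227020800 ≈ 0.0707.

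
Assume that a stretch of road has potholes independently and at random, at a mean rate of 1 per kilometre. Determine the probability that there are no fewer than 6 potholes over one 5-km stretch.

Over the interval, μ = 1 × 5 = 5 (a 5-km stretch = 5 kilometres).
P(N ≥ 6) = 1 − P(N ≤ 5) = 1 − Σ_{j=0}^{5} e^(−μ) μ^j/j! ≈ 0.3840.

0.3840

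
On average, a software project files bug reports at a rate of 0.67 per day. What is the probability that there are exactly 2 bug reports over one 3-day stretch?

0.2707

Over the interval, μ = 0.67 × 3 = 2.01 (a 3-day stretch = 3 days).
P(N = 2) = e^(−μ) μ^2/2! = e^(−2.01) · 2.01^2/2 ≈ 0.2707.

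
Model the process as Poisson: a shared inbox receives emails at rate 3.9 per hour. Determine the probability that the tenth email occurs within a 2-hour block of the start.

Over the interval, μ = 3.9 × 2 = 7.8 (a 2-hour block = 2 hours).
The tenth arrival falls in the interval iff at least 10 events occur there: P(S_10 ≤ t) = P(N ≥ 10) = 1 − P(N ≤ 9) ≈ 0.2589.

0.2589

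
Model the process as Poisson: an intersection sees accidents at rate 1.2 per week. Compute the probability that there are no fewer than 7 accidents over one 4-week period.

Over the interval, μ = 1.2 × 4 = 4.8 (a 4-week period = 4 weeks).
P(N ≥ 7) = 1 − P(N ≤ 6) = 1 − Σ_{j=0}^{6} e^(−μ) μ^j/j! ≈ 0.2092.

0.2092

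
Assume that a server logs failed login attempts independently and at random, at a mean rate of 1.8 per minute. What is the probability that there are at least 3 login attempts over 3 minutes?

0.9052

Over the interval, μ = 1.8 × 3 = 5.4 (3 minutes).
P(N ≥ 3) = 1 − P(N ≤ 2) = 1 − Σ_{j=0}^{2} e^(−μ) μ^j/j! ≈ 0.9052.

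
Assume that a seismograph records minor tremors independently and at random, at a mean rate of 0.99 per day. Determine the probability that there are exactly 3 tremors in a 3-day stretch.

0.2240

Over the interval, μ = 0.99 × 3 = 2.97 (a 3-day stretch = 3 days).
P(N = 3) = e^(−μ) μ^3/3! = e^(−2.97) · 2.97^3/6 ≈ 0.2240.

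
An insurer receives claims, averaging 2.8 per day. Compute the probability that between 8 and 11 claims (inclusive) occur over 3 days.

Over the interval, μ = 2.8 × 3 = 8.4 (3 days).
P(8 ≤ N ≤ 11) = Σ_{j=8}^{11} e^(−8.4) · 8.4^j/j! ≈ 0.4584.

0.4584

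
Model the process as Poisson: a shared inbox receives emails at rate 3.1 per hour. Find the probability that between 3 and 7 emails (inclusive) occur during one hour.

With mean μ = 3.1 per hour,
P(3 ≤ N ≤ 7) = Σ_{j=3}^{7} e^(−3.1) · 3.1^j/j! ≈ 0.5846.

0.5846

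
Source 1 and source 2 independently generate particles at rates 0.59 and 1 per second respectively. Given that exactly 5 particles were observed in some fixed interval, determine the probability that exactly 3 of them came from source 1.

0.2021

Given the total, each event is independently from source 1 with probability p = λ_1/(λ_1+λ_2) = 0.59/1.59 ≈ 0.3711.
So K ~ Binomial(5, 0.59/1.59): P(K = 3) = C(5,3) · (0.59/1.59)^3 · (1/1.59)^2 ≈ 0.2021.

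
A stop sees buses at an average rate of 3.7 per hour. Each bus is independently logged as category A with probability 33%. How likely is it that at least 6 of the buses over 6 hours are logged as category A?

Thinning: the buses that are logged as category A themselves form a Poisson process with rate 0.33 × 3.7 = 1.221 per hour.
Over the interval, μ = 1.221 × 6 = 7.326 (6 hours).
P(N ≥ 6) = 1 − P(N ≤ 5) ≈ 0.7390.

0.7390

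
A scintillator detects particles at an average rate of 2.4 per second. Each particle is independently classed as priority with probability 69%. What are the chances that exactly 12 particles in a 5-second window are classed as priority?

Thinning: the particles that are classed as priority themselves form a Poisson process with rate 0.69 × 2.4 = 1.656 per second.
Over the interval, μ = 1.656 × 5 = 8.28 (a 5-second window = 5 seconds).
P(N = 12) = e^(−8.28) · 8.28^12/12! ≈ 0.0550.

0.0550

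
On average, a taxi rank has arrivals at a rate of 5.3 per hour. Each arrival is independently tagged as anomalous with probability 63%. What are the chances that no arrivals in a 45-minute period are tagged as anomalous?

0.0817

Thinning: the arrivals that are tagged as anomalous themselves form a Poisson process with rate 0.63 × 5.3 = 3.339 per hour.
Over the interval, μ = 3.339 × 0.75 = 2.50425 (a 45-minute period = 0.75 hours).
P(N = 0) = e^(−2.50425) · 2.50425^0/0! ≈ 0.0817.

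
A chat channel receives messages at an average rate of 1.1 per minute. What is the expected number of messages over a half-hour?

E[N] = λt = 1.1 × 30 = 33 (a half-hour = 30 minutes).

33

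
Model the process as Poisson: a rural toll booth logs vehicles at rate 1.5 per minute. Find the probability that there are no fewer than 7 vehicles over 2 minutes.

Over the interval, μ = 1.5 × 2 = 3 (2 minutes).
P(N ≥ 7) = 1 − P(N ≤ 6) = 1 − Σ_{j=0}^{6} e^(−μ) μ^j/j! ≈ 0.0335.

0.0335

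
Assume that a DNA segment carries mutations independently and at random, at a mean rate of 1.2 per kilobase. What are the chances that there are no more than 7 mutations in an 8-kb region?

Over the interval, μ = 1.2 × 8 = 9.6 (an 8-kb region = 8 kilobases).
P(N ≤ 7) = Σ_{j=0}^{7} e^(−μ) μ^j/j! ≈ 0.2584.

0.2584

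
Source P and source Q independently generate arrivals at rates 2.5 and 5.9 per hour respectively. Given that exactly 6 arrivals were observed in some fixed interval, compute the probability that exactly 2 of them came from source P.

Given the total, each event is independently from source P with probability p = λ_P/(λ_P+λ_Q) = 2.5/8.4 ≈ 0.2976.
So K ~ Binomial(6, 2.5/8.4): P(K = 2) = C(6,2) · (2.5/8.4)^2 · (5.9/8.4)^4 ≈ 0.3234.

0.3234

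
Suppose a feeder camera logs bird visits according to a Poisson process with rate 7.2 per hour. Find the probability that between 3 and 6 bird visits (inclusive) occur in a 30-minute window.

0.6240

Over the interval, μ = 7.2 × 0.5 = 3.6 (a 30-minute window = 0.5 hours).
P(3 ≤ N ≤ 6) = Σ_{j=3}^{6} e^(−3.6) · 3.6^j/j! ≈ 0.6240.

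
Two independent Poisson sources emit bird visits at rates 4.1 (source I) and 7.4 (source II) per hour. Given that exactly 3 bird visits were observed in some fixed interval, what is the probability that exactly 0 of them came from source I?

Given the total, each event is independently from source I with probability p = λ_I/(λ_I+λ_II) = 4.1/11.5 ≈ 0.3565.
So K ~ Binomial(3, 4.1/11.5): P(K = 0) = C(3,0) · (4.1/11.5)^0 · (7.4/11.5)^3 ≈ 0.2664.

0.2664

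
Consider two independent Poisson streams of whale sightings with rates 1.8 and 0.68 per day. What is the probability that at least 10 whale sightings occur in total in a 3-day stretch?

Independent Poisson processes superpose: combined rate λ = 1.8 + 0.68 = 2.48 per day.
Over the interval, μ = 2.48 × 3 = 7.44 (a 3-day stretch = 3 days).
P(N ≥ 10) = 1 − P(N ≤ 9) ≈ 0.2168.

0.2168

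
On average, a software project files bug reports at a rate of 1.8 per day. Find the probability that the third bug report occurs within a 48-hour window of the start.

0.6973

Over the interval, μ = 1.8 × 2 = 3.6 (a 48-hour window = 2 days).
The third arrival falls in the interval iff at least 3 events occur there: P(S_3 ≤ t) = P(N ≥ 3) = 1 − P(N ≤ 2) ≈ 0.6973.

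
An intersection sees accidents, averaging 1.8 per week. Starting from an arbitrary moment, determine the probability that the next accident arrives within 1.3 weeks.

0.9037

Inter-arrival times are exponential with rate λ = 1.8 per week.
P(T ≤ 1.3) = 1 − e^(−λt) = 1 − e^(−1.8 × 1.3) = 1 − e^(−2.34) ≈ 0.9037.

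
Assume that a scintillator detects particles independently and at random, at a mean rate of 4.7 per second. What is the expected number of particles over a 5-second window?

23.5

E[N] = λt = 4.7 × 5 = 23.5 (a 5-second window = 5 seconds).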